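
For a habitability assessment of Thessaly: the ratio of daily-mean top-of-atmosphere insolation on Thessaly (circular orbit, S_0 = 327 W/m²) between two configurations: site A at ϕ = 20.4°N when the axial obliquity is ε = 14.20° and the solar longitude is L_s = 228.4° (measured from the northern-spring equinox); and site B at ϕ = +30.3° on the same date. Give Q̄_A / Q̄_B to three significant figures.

Q̄_A / Q̄_B ≈ 1.16

— Configuration A (ϕ=+20.4°):
Solar declination: sin δ = sin ε · sin L_s = sin 14.20° × sin 228.4° = -0.18344, so δ = -10.570°.
cos h₀ = −tan(+20.4°) tan(-10.570°) = 0.0694, h₀ = 1.5013 rad.
Bracket: h₀ sin ϕ sin δ + cos ϕ cos δ sin h₀ = 1.5013×0.34857×-0.18344 + 0.93728×0.98303×0.99759 = -0.095996 + 0.919154 = 0.823158.
Q̄ = (S_0/π) × [bracket] = (327/π) × 0.823158 = 85.680 W/m².
— Configuration B (ϕ=+30.3°):
cos h₀ = −tan(+30.3°) tan(-10.570°) = 0.1090, h₀ = 1.4615 rad.
Bracket: h₀ sin ϕ sin δ + cos ϕ cos δ sin h₀ = 1.4615×0.50453×-0.18344 + 0.86340×0.98303×0.99404 = -0.135263 + 0.843690 = 0.708427.
Q̄ = (S_0/π) × [bracket] = (327/π) × 0.708427 = 73.738 W/m².
Ratio Q̄_A / Q̄_B = 85.680 / 73.738 = 1.162.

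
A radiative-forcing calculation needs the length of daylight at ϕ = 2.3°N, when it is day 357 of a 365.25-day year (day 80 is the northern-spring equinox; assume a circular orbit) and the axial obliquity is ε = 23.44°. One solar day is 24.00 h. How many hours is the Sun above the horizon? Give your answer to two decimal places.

11.87 h

Solar longitude: L_s = 360° × (357 − 80)/365.25 = 273.018°.
sin δ = sin 23.44° × sin 273.018° = -0.39724, so δ = -23.406°.
cos h₀ = −tan ϕ · tan δ = −tan(+2.3°) × tan(-23.406°) = 0.0174, so h₀ = 1.5534 rad = 89.00°.
Daylight = 2h₀/(2π) × 24.00 h = (1.5534/π) × 24.00 = 11.87 h.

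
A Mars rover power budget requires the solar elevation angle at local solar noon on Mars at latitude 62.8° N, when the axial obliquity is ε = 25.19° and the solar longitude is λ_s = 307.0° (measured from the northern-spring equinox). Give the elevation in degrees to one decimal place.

Solar declination: sin δ = sin ε · sin λ_s = sin 25.19° × sin 307.0° = -0.33992, so δ = -19.872°.
At local noon the hour angle is zero, so the zenith angle equals |φ − δ| = |+62.8° − (-19.872°)| = 82.672°.
Elevation = 90° − 82.672° = 7.3°.

7.3°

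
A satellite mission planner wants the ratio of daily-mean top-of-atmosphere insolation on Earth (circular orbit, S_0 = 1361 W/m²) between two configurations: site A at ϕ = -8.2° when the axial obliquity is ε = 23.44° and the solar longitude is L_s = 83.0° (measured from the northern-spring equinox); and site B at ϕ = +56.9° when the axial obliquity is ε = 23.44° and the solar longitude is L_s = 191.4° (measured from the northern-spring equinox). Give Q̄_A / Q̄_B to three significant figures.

Q̄_A / Q̄_B ≈ 1.85

— Configuration A (ϕ=-8.2°):
Solar declination: sin δ = sin ε · sin L_s = sin 23.44° × sin 83.0° = 0.39482, so δ = +23.255°.
cos h₀ = −tan(-8.2°) tan(+23.255°) = 0.0619, h₀ = 1.5088 rad.
Bracket: h₀ sin ϕ sin δ + cos ϕ cos δ sin h₀ = 1.5088×-0.14263×0.39482 + 0.98978×0.91876×0.99808 = -0.084965 + 0.907624 = 0.822659.
Q̄ = (S_0/π) × [bracket] = (1361/π) × 0.822659 = 356.39 W/m².
— Configuration B (ϕ=+56.9°):
Solar declination: sin δ = sin ε · sin L_s = sin 23.44° × sin 191.4° = -0.07863, so δ = -4.510°.
cos h₀ = −tan(+56.9°) tan(-4.510°) = 0.1210, h₀ = 1.4495 rad.
Bracket: h₀ sin ϕ sin δ + cos ϕ cos δ sin h₀ = 1.4495×0.83772×-0.07863 + 0.54610×0.99690×0.99265 = -0.095478 + 0.540406 = 0.444928.
Q̄ = (S_0/π) × [bracket] = (1361/π) × 0.444928 = 192.75 W/m².
Ratio Q̄_A / Q̄_B = 356.39 / 192.75 = 1.849.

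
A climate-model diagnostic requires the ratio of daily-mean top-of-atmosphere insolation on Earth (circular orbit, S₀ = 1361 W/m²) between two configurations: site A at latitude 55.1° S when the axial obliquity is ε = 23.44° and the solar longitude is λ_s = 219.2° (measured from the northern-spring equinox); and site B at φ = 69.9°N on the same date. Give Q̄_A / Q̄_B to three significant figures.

Q̄_A / Q̄_B ≈ 18.4

— Configuration A (φ=-55.1°):
Solar declination: sin δ = sin ε · sin λ_s = sin 23.44° × sin 219.2° = -0.25141, so δ = -14.561°.
cos H₀ = −tan(-55.1°) tan(-14.561°) = -0.3724, H₀ = 1.9523 rad.
Bracket: H₀ sin φ sin δ + cos φ cos δ sin H₀ = 1.9523×-0.82015×-0.25141 + 0.57215×0.96788×0.92809 = 0.402552 + 0.513951 = 0.916503.
Q̄ = (S₀/π) × [bracket] = (1361/π) × 0.916503 = 397.05 W/m².
— Configuration B (φ=+69.9°):
cos H₀ = −tan(+69.9°) tan(-14.561°) = 0.7098, H₀ = 0.7816 rad.
Bracket: H₀ sin φ sin δ + cos φ cos δ sin H₀ = 0.7816×0.93909×-0.25141 + 0.34366×0.96788×0.70438 = -0.184533 + 0.234292 = 0.049759.
Q̄ = (S₀/π) × [bracket] = (1361/π) × 0.049759 = 21.557 W/m².
Ratio Q̄_A / Q̄_B = 397.05 / 21.557 = 18.42.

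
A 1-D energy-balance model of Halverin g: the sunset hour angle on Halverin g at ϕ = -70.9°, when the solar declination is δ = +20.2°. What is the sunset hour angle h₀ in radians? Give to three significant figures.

cos h₀ = −tan ϕ · tan δ = 1.0625 ≥ 1, so the host star never rises (polar night) and h₀ = 0.

h₀ = 0.00 rad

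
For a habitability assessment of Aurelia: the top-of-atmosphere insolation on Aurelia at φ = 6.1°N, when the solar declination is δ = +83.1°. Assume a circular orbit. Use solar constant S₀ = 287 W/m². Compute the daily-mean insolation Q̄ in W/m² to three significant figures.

Q̄ ≈ 30.7 W/m²

cos H₀ = −tan(+6.1°) tan(+83.100°) = -0.8831, H₀ = 2.6533 rad.
Bracket: H₀ sin φ sin δ + cos φ cos δ sin H₀ = 2.6533×0.10626×0.99276 + 0.99434×0.12014×0.46915 = 0.279898 + 0.056045 = 0.335943.
Q̄ = (S₀/π) × [bracket] = (287/π) × 0.335943 = 30.69 W/m².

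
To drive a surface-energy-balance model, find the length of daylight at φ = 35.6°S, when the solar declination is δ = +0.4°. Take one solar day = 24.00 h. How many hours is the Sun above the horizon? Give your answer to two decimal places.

11.96 h

cos H₀ = −tan φ · tan δ = −tan(-35.6°) × tan(+0.400°) = 0.0050, so H₀ = 1.5658 rad = 89.71°.
Daylight = 2H₀/(2π) × 24.00 h = (1.5658/π) × 24.00 = 11.96 h.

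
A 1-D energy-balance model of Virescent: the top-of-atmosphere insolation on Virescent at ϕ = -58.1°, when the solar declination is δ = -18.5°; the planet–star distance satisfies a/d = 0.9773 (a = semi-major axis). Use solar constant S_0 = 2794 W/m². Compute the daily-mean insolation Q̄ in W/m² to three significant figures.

cos h₀ = −tan(-58.1°) tan(-18.500°) = -0.5375, h₀ = 2.1383 rad.
Bracket: h₀ sin ϕ sin δ + cos ϕ cos δ sin h₀ = 2.1383×-0.84897×-0.31730 + 0.52844×0.94832×0.84323 = 0.576011 + 0.422568 = 0.998579.
Inverse-square distance factor (a/d)² = 0.9773² = 0.955115.
Q̄ = (S_0/π) × 0.955115 × [bracket] = (2794/π) × 0.955115 × 0.998579 = 848.2 W/m².

Q̄ ≈ 848 W/m²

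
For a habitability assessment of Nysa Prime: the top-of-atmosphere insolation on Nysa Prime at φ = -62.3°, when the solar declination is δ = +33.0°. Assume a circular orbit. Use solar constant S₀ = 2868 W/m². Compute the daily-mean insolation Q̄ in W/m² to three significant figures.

cos H₀ = −tan(-62.3°) tan(+33.000°) = 1.2369 ≥ 1 ⇒ polar night, H₀ = 0 and Q̄ = 0.

Q̄ ≈ 0.00 W/m²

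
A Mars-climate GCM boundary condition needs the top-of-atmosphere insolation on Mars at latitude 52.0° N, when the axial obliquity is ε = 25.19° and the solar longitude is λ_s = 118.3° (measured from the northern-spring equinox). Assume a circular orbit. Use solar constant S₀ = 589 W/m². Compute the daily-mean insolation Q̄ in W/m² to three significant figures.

Q̄ ≈ 209 W/m²

Solar declination: sin δ = sin ε · sin λ_s = sin 25.19° × sin 118.3° = 0.37475, so δ = +22.009°.
cos H₀ = −tan(+52.0°) tan(+22.009°) = -0.5174, H₀ = 2.1146 rad.
Bracket: H₀ sin φ sin δ + cos φ cos δ sin H₀ = 2.1146×0.78801×0.37475 + 0.61566×0.92713×0.85577 = 0.624456 + 0.488471 = 1.112927.
Q̄ = (S₀/π) × [bracket] = (589/π) × 1.112927 = 208.7 W/m².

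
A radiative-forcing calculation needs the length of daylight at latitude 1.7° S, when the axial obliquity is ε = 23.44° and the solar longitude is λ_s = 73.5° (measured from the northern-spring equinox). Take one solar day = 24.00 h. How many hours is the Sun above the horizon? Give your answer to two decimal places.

11.91 h

Solar declination: sin δ = sin ε · sin λ_s = sin 23.44° × sin 73.5° = 0.38141, so δ = +22.421°.
cos H₀ = −tan φ · tan δ = −tan(-1.7°) × tan(+22.421°) = 0.0122, so H₀ = 1.5586 rad = 89.30°.
Daylight = 2H₀/(2π) × 24.00 h = (1.5586/π) × 24.00 = 11.91 h.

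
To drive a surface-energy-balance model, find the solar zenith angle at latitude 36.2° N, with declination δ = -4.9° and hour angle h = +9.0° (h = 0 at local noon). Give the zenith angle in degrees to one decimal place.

cos θ_z = sin ϕ sin δ + cos ϕ cos δ cos h = -0.050448 + 0.794112 = 0.743664.
θ_z = arccos(0.743664) = 42.0°.

θ_z = 42.0°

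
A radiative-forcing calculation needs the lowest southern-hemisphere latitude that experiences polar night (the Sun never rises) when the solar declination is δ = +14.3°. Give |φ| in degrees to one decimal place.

Polar night requires cos H₀ = −tan φ tan δ ≥ 1, i.e. tan φ tan δ ≤ −1.
The boundary is |tan φ| · |tan δ| = 1, so |φ| = 90° − |δ| = 90° − 14.3° = 75.7° in the southern hemisphere.

|φ| = 75.7°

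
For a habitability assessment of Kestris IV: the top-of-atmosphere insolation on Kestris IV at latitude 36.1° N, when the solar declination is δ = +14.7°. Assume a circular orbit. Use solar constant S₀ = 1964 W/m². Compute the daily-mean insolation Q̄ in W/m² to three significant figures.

cos H₀ = −tan(+36.1°) tan(+14.700°) = -0.1913, H₀ = 1.7633 rad.
Bracket: H₀ sin φ sin δ + cos φ cos δ sin H₀ = 1.7633×0.58920×0.25376 + 0.80799×0.96727×0.98153 = 0.263640 + 0.767109 = 1.030749.
Q̄ = (S₀/π) × [bracket] = (1964/π) × 1.030749 = 644.4 W/m².

Q̄ ≈ 644 W/m²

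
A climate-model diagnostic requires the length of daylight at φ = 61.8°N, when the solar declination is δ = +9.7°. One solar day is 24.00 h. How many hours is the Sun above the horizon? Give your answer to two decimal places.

14.48 h

cos H₀ = −tan φ · tan δ = −tan(+61.8°) × tan(+9.700°) = -0.3188, so H₀ = 1.8952 rad = 108.59°.
Daylight = 2H₀/(2π) × 24.00 h = (1.8952/π) × 24.00 = 14.48 h.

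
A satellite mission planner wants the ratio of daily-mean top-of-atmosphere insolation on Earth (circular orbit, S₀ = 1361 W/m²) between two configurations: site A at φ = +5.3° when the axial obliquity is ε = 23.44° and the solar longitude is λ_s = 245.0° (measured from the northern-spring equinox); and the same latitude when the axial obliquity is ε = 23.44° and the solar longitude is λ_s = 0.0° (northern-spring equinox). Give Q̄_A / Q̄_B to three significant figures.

— Configuration A (φ=+5.3°):
Solar declination: sin δ = sin ε · sin λ_s = sin 23.44° × sin 245.0° = -0.36052, so δ = -21.132°.
cos H₀ = −tan(+5.3°) tan(-21.132°) = 0.0359, H₀ = 1.5349 rad.
Bracket: H₀ sin φ sin δ + cos φ cos δ sin H₀ = 1.5349×0.09237×-0.36052 + 0.99572×0.93275×0.99936 = -0.051114 + 0.928163 = 0.877049.
Q̄ = (S₀/π) × [bracket] = (1361/π) × 0.877049 = 379.95 W/m².
— Configuration B (φ=+5.3°):
Solar declination: sin δ = sin ε · sin λ_s = sin 23.44° × sin 0.0° = 0.00000, so δ = +0.000°.
cos H₀ = −tan(+5.3°) tan(+0.000°) = -0.0000, H₀ = 1.5708 rad.
Bracket: H₀ sin φ sin δ + cos φ cos δ sin H₀ = 1.5708×0.09237×0.00000 + 0.99572×1.00000×1.00000 = 0.000000 + 0.995720 = 0.995720.
Q̄ = (S₀/π) × [bracket] = (1361/π) × 0.995720 = 431.37 W/m².
Ratio Q̄_A / Q̄_B = 379.95 / 431.37 = 0.8808.

Q̄_A / Q̄_B ≈ 0.881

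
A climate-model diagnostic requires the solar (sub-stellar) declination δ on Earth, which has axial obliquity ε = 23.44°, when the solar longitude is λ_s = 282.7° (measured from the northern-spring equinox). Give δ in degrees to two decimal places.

sin δ = sin ε · sin λ_s = sin 23.44° × sin 282.7° = -0.388056.
δ = arcsin(-0.388056) = -22.83°.

δ = -22.83°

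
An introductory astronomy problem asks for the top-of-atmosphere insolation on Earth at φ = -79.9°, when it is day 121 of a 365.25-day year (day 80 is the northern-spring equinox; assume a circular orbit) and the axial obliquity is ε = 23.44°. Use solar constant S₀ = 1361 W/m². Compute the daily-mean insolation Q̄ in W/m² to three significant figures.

Q̄ ≈ 0.00 W/m²

Solar longitude: λ_s = 360° × (121 − 80)/365.25 = 40.411°.
sin δ = sin 23.44° × sin 40.411° = 0.25787, so δ = +14.944°.
cos H₀ = −tan(-79.9°) tan(+14.944°) = 1.4984 ≥ 1 ⇒ polar night, H₀ = 0 and Q̄ = 0.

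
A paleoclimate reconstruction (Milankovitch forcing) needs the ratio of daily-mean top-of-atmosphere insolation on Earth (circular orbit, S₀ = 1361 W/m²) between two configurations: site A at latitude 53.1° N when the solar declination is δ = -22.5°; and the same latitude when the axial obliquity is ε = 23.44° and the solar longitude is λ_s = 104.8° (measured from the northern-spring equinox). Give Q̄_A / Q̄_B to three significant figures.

Q̄_A / Q̄_B ≈ 0.143

— Configuration A (φ=+53.1°):
cos H₀ = −tan(+53.1°) tan(-22.500°) = 0.5517, H₀ = 0.9864 rad.
Bracket: H₀ sin φ sin δ + cos φ cos δ sin H₀ = 0.9864×0.79968×-0.38268 + 0.60042×0.92388×0.83406 = -0.301860 + 0.462666 = 0.160806.
Q̄ = (S₀/π) × [bracket] = (1361/π) × 0.160806 = 69.664 W/m².
— Configuration B (φ=+53.1°):
Solar declination: sin δ = sin ε · sin λ_s = sin 23.44° × sin 104.8° = 0.38459, so δ = +22.618°.
cos H₀ = −tan(+53.1°) tan(+22.618°) = -0.5549, H₀ = 2.1590 rad.
Bracket: H₀ sin φ sin δ + cos φ cos δ sin H₀ = 2.1590×0.79968×0.38459 + 0.60042×0.92309×0.83191 = 0.663998 + 0.461079 = 1.125077.
Q̄ = (S₀/π) × [bracket] = (1361/π) × 1.125077 = 487.41 W/m².
Ratio Q̄_A / Q̄_B = 69.664 / 487.41 = 0.1429.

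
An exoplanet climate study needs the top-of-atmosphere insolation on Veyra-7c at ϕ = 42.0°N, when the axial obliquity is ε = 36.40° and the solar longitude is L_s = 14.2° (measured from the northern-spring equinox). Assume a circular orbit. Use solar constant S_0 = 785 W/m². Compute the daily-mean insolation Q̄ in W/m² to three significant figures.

Solar declination: sin δ = sin ε · sin L_s = sin 36.40° × sin 14.2° = 0.14557, so δ = +8.370°.
cos h₀ = −tan(+42.0°) tan(+8.370°) = -0.1325, h₀ = 1.7037 rad.
Bracket: h₀ sin ϕ sin δ + cos ϕ cos δ sin h₀ = 1.7037×0.66913×0.14557 + 0.74314×0.98935×0.99119 = 0.165949 + 0.728748 = 0.894697.
Q̄ = (S_0/π) × [bracket] = (785/π) × 0.894697 = 223.6 W/m².

Q̄ ≈ 224 W/m²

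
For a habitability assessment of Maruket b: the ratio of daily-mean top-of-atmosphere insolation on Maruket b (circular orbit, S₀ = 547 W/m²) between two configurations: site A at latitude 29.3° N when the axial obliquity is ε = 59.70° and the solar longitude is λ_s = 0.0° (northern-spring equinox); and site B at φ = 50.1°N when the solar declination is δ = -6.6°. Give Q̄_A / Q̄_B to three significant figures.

Q̄_A / Q̄_B ≈ 1.73

— Configuration A (φ=+29.3°):
Solar declination: sin δ = sin ε · sin λ_s = sin 59.70° × sin 0.0° = 0.00000, so δ = +0.000°.
cos H₀ = −tan(+29.3°) tan(+0.000°) = -0.0000, H₀ = 1.5708 rad.
Bracket: H₀ sin φ sin δ + cos φ cos δ sin H₀ = 1.5708×0.48938×0.00000 + 0.87207×1.00000×1.00000 = 0.000000 + 0.872070 = 0.872070.
Q̄ = (S₀/π) × [bracket] = (547/π) × 0.872070 = 151.84 W/m².
— Configuration B (φ=+50.1°):
cos H₀ = −tan(+50.1°) tan(-6.600°) = 0.1384, H₀ = 1.4320 rad.
Bracket: H₀ sin φ sin δ + cos φ cos δ sin H₀ = 1.4320×0.76717×-0.11494 + 0.64145×0.99337×0.99038 = -0.126272 + 0.631067 = 0.504795.
Q̄ = (S₀/π) × [bracket] = (547/π) × 0.504795 = 87.893 W/m².
Ratio Q̄_A / Q̄_B = 151.84 / 87.893 = 1.728.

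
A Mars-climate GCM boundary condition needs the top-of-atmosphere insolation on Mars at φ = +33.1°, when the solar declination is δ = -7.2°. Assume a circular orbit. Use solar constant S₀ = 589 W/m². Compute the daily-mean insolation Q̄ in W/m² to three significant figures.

Q̄ ≈ 136 W/m²

cos H₀ = −tan(+33.1°) tan(-7.200°) = 0.0824, H₀ = 1.4883 rad.
Bracket: H₀ sin φ sin δ + cos φ cos δ sin H₀ = 1.4883×0.54610×-0.12533 + 0.83772×0.99211×0.99660 = -0.101863 + 0.828285 = 0.726422.
Q̄ = (S₀/π) × [bracket] = (589/π) × 0.726422 = 136.2 W/m².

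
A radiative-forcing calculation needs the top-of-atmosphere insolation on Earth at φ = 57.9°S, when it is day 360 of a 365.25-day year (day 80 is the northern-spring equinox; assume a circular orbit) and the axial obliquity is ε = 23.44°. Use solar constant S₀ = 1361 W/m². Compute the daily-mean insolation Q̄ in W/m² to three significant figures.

Solar longitude: λ_s = 360° × (360 − 80)/365.25 = 275.975°.
sin δ = sin 23.44° × sin 275.975° = -0.39563, so δ = -23.305°.
cos H₀ = −tan(-57.9°) tan(-23.305°) = -0.6867, H₀ = 2.3278 rad.
Bracket: H₀ sin φ sin δ + cos φ cos δ sin H₀ = 2.3278×-0.84712×-0.39563 + 0.53140×0.91841×0.72693 = 0.780153 + 0.354773 = 1.134926.
Q̄ = (S₀/π) × [bracket] = (1361/π) × 1.134926 = 491.7 W/m².

Q̄ ≈ 492 W/m²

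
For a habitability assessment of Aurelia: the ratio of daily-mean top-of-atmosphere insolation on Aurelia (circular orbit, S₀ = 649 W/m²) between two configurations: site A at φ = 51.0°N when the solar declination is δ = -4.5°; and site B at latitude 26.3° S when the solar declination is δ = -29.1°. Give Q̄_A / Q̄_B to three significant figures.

— Configuration A (φ=+51.0°):
cos H₀ = −tan(+51.0°) tan(-4.500°) = 0.0972, H₀ = 1.4735 rad.
Bracket: H₀ sin φ sin δ + cos φ cos δ sin H₀ = 1.4735×0.77715×-0.07846 + 0.62932×0.99692×0.99527 = -0.089847 + 0.624414 = 0.534567.
Q̄ = (S₀/π) × [bracket] = (649/π) × 0.534567 = 110.43 W/m².
— Configuration B (φ=-26.3°):
cos H₀ = −tan(-26.3°) tan(-29.100°) = -0.2751, H₀ = 1.8495 rad.
Bracket: H₀ sin φ sin δ + cos φ cos δ sin H₀ = 1.8495×-0.44307×-0.48634 + 0.89649×0.87377×0.96142 = 0.398535 + 0.753105 = 1.151640.
Q̄ = (S₀/π) × [bracket] = (649/π) × 1.151640 = 237.91 W/m².
Ratio Q̄_A / Q̄_B = 110.43 / 237.91 = 0.4642.

Q̄_A / Q̄_B ≈ 0.464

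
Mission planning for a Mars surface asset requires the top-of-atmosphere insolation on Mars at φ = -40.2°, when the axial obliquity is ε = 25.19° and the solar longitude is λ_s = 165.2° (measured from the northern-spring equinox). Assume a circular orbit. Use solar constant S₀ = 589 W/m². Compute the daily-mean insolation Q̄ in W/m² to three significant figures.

Q̄ ≈ 122 W/m²

Solar declination: sin δ = sin ε · sin λ_s = sin 25.19° × sin 165.2° = 0.10872, so δ = +6.242°.
cos H₀ = −tan(-40.2°) tan(+6.242°) = 0.0924, H₀ = 1.4782 rad.
Bracket: H₀ sin φ sin δ + cos φ cos δ sin H₀ = 1.4782×-0.64546×0.10872 + 0.76380×0.99407×0.99572 = -0.103732 + 0.756021 = 0.652289.
Q̄ = (S₀/π) × [bracket] = (589/π) × 0.652289 = 122.3 W/m².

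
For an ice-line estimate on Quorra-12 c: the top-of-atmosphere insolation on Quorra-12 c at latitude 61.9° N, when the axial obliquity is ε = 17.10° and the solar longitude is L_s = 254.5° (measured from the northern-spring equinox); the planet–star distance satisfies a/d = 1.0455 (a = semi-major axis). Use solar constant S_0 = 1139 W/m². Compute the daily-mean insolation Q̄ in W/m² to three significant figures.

Q̄ ≈ 51.6 W/m²

Solar declination: sin δ = sin ε · sin L_s = sin 17.10° × sin 254.5° = -0.28335, so δ = -16.460°.
cos h₀ = −tan(+61.9°) tan(-16.460°) = 0.5533, h₀ = 0.9844 rad.
Bracket: h₀ sin ϕ sin δ + cos ϕ cos δ sin h₀ = 0.9844×0.88213×-0.28335 + 0.47101×0.95902×0.83296 = -0.246052 + 0.376255 = 0.130203.
Inverse-square distance factor (a/d)² = 1.0455² = 1.093070.
Q̄ = (S_0/π) × 1.093070 × [bracket] = (1139/π) × 1.093070 × 0.130203 = 51.60 W/m².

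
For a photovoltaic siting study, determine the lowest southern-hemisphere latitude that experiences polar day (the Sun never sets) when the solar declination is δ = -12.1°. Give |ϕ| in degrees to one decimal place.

Polar day requires cos h₀ = −tan ϕ tan δ ≤ −1, i.e. tan ϕ tan δ ≥ 1.
The boundary is |tan ϕ| · |tan δ| = 1, so |ϕ| = 90° − |δ| = 90° − 12.1° = 77.9° in the southern hemisphere.

|ϕ| = 77.9°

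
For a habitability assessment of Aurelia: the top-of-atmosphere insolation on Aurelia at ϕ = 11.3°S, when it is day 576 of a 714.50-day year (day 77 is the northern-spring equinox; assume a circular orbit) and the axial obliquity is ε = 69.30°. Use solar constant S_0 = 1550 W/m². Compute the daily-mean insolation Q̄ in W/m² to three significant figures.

Q̄ ≈ 375 W/m²

Solar longitude: L_s = 360° × (576 − 77)/714.50 = 251.421°.
sin δ = sin 69.30° × sin 251.421° = -0.88669, so δ = -62.460°.
cos h₀ = −tan(-11.3°) tan(-62.460°) = -0.3832, h₀ = 1.9641 rad.
Bracket: h₀ sin ϕ sin δ + cos ϕ cos δ sin h₀ = 1.9641×-0.19595×-0.88669 + 0.98061×0.46236×0.92366 = 0.341256 + 0.418783 = 0.760039.
Q̄ = (S_0/π) × [bracket] = (1550/π) × 0.760039 = 375.0 W/m².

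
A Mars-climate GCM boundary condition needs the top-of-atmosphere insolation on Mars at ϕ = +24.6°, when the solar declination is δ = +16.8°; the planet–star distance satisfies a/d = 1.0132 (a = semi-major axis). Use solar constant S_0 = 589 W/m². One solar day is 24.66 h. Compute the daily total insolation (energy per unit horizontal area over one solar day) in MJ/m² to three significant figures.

18.2 MJ/m²

cos h₀ = −tan(+24.6°) tan(+16.800°) = -0.1382, h₀ = 1.7095 rad.
Bracket: h₀ sin ϕ sin δ + cos ϕ cos δ sin h₀ = 1.7095×0.41628×0.28903 + 0.90924×0.95732×0.99040 = 0.205683 + 0.862077 = 1.067760.
Inverse-square distance factor (a/d)² = 1.0132² = 1.026574.
Q̄ = (S_0/π) × 1.026574 × [bracket] = (589/π) × 1.026574 × 1.067760 = 205.51 W/m².
Daily total = Q̄ × 24.66 h × 3600 s/h = 205.51 × 24.66 × 3600 / 10⁶ = 18.24 MJ/m².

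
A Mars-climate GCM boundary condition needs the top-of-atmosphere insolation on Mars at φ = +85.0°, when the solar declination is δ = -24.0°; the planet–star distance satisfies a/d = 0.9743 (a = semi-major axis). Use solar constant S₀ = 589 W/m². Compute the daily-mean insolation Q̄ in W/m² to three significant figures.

Q̄ ≈ 0.00 W/m²

cos H₀ = −tan(+85.0°) tan(-24.000°) = 5.0890 ≥ 1 ⇒ polar night, H₀ = 0 and Q̄ = 0.
Inverse-square distance factor (a/d)² = 0.9743² = 0.949260.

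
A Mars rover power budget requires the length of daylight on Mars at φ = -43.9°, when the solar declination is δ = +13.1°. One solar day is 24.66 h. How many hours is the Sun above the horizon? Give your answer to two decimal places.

cos H₀ = −tan φ · tan δ = −tan(-43.9°) × tan(+13.100°) = 0.2239, so H₀ = 1.3449 rad = 77.06°.
Daylight = 2H₀/(2π) × 24.66 h = (1.3449/π) × 24.66 = 10.56 h.

10.56 h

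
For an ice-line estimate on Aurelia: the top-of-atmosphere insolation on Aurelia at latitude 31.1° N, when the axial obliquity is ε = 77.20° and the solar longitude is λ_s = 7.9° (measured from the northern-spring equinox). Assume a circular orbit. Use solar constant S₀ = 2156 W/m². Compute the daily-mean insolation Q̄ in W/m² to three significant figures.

Q̄ ≈ 659 W/m²

Solar declination: sin δ = sin ε · sin λ_s = sin 77.20° × sin 7.9° = 0.13403, so δ = +7.702°.
cos H₀ = −tan(+31.1°) tan(+7.702°) = -0.0816, H₀ = 1.6525 rad.
Bracket: H₀ sin φ sin δ + cos φ cos δ sin H₀ = 1.6525×0.51653×0.13403 + 0.85627×0.99098×0.99667 = 0.114403 + 0.845721 = 0.960124.
Q̄ = (S₀/π) × [bracket] = (2156/π) × 0.960124 = 658.9 W/m².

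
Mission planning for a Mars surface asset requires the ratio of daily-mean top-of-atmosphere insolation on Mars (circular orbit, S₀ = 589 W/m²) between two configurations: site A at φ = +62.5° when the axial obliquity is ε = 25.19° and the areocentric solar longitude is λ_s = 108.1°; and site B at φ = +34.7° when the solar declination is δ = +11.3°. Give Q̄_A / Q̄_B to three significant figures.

— Configuration A (φ=+62.5°):
sin δ = sin 25.19° × sin 108.1° = 0.40456, so δ = +23.864°.
cos H₀ = −tan(+62.5°) tan(+23.864°) = -0.8498, H₀ = 2.5864 rad.
Bracket: H₀ sin φ sin δ + cos φ cos δ sin H₀ = 2.5864×0.88701×0.40456 + 0.46175×0.91451×0.52710 = 0.928126 + 0.222581 = 1.150707.
Q̄ = (S₀/π) × [bracket] = (589/π) × 1.150707 = 215.74 W/m².
— Configuration B (φ=+34.7°):
cos H₀ = −tan(+34.7°) tan(+11.300°) = -0.1384, H₀ = 1.7096 rad.
Bracket: H₀ sin φ sin δ + cos φ cos δ sin H₀ = 1.7096×0.56928×0.19595 + 0.82214×0.98061×0.99038 = 0.190707 + 0.798443 = 0.989150.
Q̄ = (S₀/π) × [bracket] = (589/π) × 0.989150 = 185.45 W/m².
Ratio Q̄_A / Q̄_B = 215.74 / 185.45 = 1.163.

Q̄_A / Q̄_B ≈ 1.16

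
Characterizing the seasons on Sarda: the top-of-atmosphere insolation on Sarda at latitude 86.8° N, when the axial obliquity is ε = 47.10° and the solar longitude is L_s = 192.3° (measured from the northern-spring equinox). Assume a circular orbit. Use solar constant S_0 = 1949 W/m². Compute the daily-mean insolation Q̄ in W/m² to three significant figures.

Solar declination: sin δ = sin ε · sin L_s = sin 47.10° × sin 192.3° = -0.15605, so δ = -8.978°.
cos h₀ = −tan(+86.8°) tan(-8.978°) = 2.8258 ≥ 1 ⇒ polar night, h₀ = 0 and Q̄ = 0.

Q̄ ≈ 0.00 W/m²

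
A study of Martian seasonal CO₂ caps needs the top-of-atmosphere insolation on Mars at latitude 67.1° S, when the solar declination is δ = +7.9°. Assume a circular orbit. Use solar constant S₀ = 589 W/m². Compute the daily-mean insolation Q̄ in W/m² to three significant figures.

Q̄ ≈ 38.9 W/m²

cos H₀ = −tan(-67.1°) tan(+7.900°) = 0.3285, H₀ = 1.2361 rad.
Bracket: H₀ sin φ sin δ + cos φ cos δ sin H₀ = 1.2361×-0.92119×0.13744 + 0.38912×0.99051×0.94451 = -0.156501 + 0.364040 = 0.207539.
Q̄ = (S₀/π) × [bracket] = (589/π) × 0.207539 = 38.91 W/m².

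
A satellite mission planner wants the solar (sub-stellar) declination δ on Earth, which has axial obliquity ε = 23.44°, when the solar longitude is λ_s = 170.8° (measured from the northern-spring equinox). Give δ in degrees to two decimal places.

sin δ = sin ε · sin λ_s = sin 23.44° × sin 170.8° = 0.063599.
δ = arcsin(0.063599) = +3.65°.

δ = +3.65°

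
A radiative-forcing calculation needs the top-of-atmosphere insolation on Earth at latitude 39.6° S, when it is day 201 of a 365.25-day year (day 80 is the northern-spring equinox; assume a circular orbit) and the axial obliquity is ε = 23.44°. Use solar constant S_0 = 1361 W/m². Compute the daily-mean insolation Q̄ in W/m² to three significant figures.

Q̄ ≈ 177 W/m²

Solar longitude: L_s = 360° × (201 − 80)/365.25 = 119.261°.
sin δ = sin 23.44° × sin 119.261° = 0.34703, so δ = +20.306°.
cos h₀ = −tan(-39.6°) tan(+20.306°) = 0.3061, h₀ = 1.2597 rad.
Bracket: h₀ sin ϕ sin δ + cos ϕ cos δ sin h₀ = 1.2597×-0.63742×0.34703 + 0.77051×0.93785×0.95199 = -0.278651 + 0.687930 = 0.409279.
Q̄ = (S_0/π) × [bracket] = (1361/π) × 0.409279 = 177.3 W/m².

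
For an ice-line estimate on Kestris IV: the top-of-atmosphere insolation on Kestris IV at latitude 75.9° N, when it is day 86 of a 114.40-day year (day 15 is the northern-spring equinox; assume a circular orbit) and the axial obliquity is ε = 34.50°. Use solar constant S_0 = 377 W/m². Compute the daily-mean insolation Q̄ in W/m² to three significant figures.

Solar longitude: L_s = 360° × (86 − 15)/114.40 = 223.427°.
sin δ = sin 34.50° × sin 223.427° = -0.38936, so δ = -22.915°.
cos h₀ = −tan(+75.9°) tan(-22.915°) = 1.6829 ≥ 1 ⇒ polar night, h₀ = 0 and Q̄ = 0.

Q̄ ≈ 0.00 W/m²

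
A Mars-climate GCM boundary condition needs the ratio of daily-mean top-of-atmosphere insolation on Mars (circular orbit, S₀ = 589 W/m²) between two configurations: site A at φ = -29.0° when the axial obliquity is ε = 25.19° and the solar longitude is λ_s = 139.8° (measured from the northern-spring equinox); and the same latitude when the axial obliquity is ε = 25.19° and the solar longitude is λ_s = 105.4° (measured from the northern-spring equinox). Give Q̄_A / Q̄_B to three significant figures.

Q̄_A / Q̄_B ≈ 1.26

— Configuration A (φ=-29.0°):
Solar declination: sin δ = sin ε · sin λ_s = sin 25.19° × sin 139.8° = 0.27472, so δ = +15.945°.
cos H₀ = −tan(-29.0°) tan(+15.945°) = 0.1584, H₀ = 1.4118 rad.
Bracket: H₀ sin φ sin δ + cos φ cos δ sin H₀ = 1.4118×-0.48481×0.27472 + 0.87462×0.96152×0.98738 = -0.188033 + 0.830352 = 0.642319.
Q̄ = (S₀/π) × [bracket] = (589/π) × 0.642319 = 120.42 W/m².
— Configuration B (φ=-29.0°):
Solar declination: sin δ = sin ε · sin λ_s = sin 25.19° × sin 105.4° = 0.41034, so δ = +24.226°.
cos H₀ = −tan(-29.0°) tan(+24.226°) = 0.2494, H₀ = 1.3187 rad.
Bracket: H₀ sin φ sin δ + cos φ cos δ sin H₀ = 1.3187×-0.48481×0.41034 + 0.87462×0.91193×0.96840 = -0.262338 + 0.772388 = 0.510050.
Q̄ = (S₀/π) × [bracket] = (589/π) × 0.510050 = 95.626 W/m².
Ratio Q̄_A / Q̄_B = 120.42 / 95.626 = 1.259.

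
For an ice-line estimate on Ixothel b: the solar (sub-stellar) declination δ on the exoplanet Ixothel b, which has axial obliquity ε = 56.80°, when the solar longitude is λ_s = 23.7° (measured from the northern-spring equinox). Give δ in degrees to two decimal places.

sin δ = sin ε · sin λ_s = sin 56.80° × sin 23.7° = 0.336336.
δ = arcsin(0.336336) = +19.65°.

δ = +19.65°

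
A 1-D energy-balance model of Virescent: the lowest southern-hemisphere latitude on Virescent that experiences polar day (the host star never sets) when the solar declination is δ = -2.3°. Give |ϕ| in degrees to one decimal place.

Polar day requires cos h₀ = −tan ϕ tan δ ≤ −1, i.e. tan ϕ tan δ ≥ 1.
The boundary is |tan ϕ| · |tan δ| = 1, so |ϕ| = 90° − |δ| = 90° − 2.3° = 87.7° in the southern hemisphere.

|ϕ| = 87.7°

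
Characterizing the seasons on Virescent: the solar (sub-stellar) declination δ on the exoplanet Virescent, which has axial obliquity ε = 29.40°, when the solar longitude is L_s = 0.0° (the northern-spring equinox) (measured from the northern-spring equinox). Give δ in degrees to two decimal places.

δ = +0.00°

sin δ = sin ε · sin L_s = sin 29.40° × sin 0.0° = 0.000000.
δ = arcsin(0.000000) = +0.00°.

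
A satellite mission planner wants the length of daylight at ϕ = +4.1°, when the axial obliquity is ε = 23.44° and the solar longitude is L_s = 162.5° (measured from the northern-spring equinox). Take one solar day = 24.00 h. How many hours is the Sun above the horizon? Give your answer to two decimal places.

Solar declination: sin δ = sin ε · sin L_s = sin 23.44° × sin 162.5° = 0.11962, so δ = +6.870°.
cos h₀ = −tan ϕ · tan δ = −tan(+4.1°) × tan(+6.870°) = -0.0086, so h₀ = 1.5794 rad = 90.49°.
Daylight = 2h₀/(2π) × 24.00 h = (1.5794/π) × 24.00 = 12.07 h.

12.07 h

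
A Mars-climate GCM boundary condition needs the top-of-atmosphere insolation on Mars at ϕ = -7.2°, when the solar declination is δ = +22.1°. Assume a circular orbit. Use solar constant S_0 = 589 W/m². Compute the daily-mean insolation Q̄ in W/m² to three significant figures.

cos h₀ = −tan(-7.2°) tan(+22.100°) = 0.0513, h₀ = 1.5195 rad.
Bracket: h₀ sin ϕ sin δ + cos ϕ cos δ sin h₀ = 1.5195×-0.12533×0.37622 + 0.99211×0.92653×0.99868 = -0.071647 + 0.918006 = 0.846359.
Q̄ = (S_0/π) × [bracket] = (589/π) × 0.846359 = 158.7 W/m².

Q̄ ≈ 159 W/m²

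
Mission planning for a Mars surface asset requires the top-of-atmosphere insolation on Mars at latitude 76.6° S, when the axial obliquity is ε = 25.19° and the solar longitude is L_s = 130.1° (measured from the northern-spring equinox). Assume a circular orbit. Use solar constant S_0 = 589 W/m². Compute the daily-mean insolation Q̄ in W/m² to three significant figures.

Q̄ ≈ 0.00 W/m²

Solar declination: sin δ = sin ε · sin L_s = sin 25.19° × sin 130.1° = 0.32557, so δ = +19.000°.
cos h₀ = −tan(-76.6°) tan(+19.000°) = 1.4453 ≥ 1 ⇒ polar night, h₀ = 0 and Q̄ = 0.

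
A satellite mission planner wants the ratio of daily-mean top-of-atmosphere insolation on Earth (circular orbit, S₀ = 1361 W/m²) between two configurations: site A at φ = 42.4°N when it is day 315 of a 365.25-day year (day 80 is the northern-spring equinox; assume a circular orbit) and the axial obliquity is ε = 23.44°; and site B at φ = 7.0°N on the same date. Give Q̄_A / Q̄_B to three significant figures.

— Configuration A (φ=+42.4°):
Solar longitude: λ_s = 360° × (315 − 80)/365.25 = 231.622°.
sin δ = sin 23.44° × sin 231.622° = -0.31184, so δ = -18.170°.
cos H₀ = −tan(+42.4°) tan(-18.170°) = 0.2997, H₀ = 1.2664 rad.
Bracket: H₀ sin φ sin δ + cos φ cos δ sin H₀ = 1.2664×0.67430×-0.31184 + 0.73846×0.95013×0.95404 = -0.266291 + 0.669386 = 0.403095.
Q̄ = (S₀/π) × [bracket] = (1361/π) × 0.403095 = 174.63 W/m².
— Configuration B (φ=+7.0°):
cos H₀ = −tan(+7.0°) tan(-18.170°) = 0.0403, H₀ = 1.5305 rad.
Bracket: H₀ sin φ sin δ + cos φ cos δ sin H₀ = 1.5305×0.12187×-0.31184 + 0.99255×0.95013×0.99919 = -0.058165 + 0.942288 = 0.884123.
Q̄ = (S₀/π) × [bracket] = (1361/π) × 0.884123 = 383.02 W/m².
Ratio Q̄_A / Q̄_B = 174.63 / 383.02 = 0.4559.

Q̄_A / Q̄_B ≈ 0.456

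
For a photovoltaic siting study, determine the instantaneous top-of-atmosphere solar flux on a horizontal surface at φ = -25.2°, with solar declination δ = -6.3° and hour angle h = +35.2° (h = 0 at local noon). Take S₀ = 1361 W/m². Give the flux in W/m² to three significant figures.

1.06e+03 W/m²

cos θ_z = sin φ sin δ + cos φ cos δ cos h = 0.046723 + 0.734910 = 0.781633.
Flux = S₀ · cos θ_z = 1361 × 0.781633 = 1064 W/m².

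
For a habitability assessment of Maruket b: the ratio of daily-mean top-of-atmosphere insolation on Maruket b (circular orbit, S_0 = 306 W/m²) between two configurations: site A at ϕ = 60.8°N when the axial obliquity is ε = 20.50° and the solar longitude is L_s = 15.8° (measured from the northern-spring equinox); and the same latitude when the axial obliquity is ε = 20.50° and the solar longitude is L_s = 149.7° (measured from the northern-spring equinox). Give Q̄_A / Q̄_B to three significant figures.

— Configuration A (ϕ=+60.8°):
Solar declination: sin δ = sin ε · sin L_s = sin 20.50° × sin 15.8° = 0.09535, so δ = +5.472°.
cos h₀ = −tan(+60.8°) tan(+5.472°) = -0.1714, h₀ = 1.7430 rad.
Bracket: h₀ sin ϕ sin δ + cos ϕ cos δ sin h₀ = 1.7430×0.87292×0.09535 + 0.48786×0.99544×0.98520 = 0.145075 + 0.478448 = 0.623523.
Q̄ = (S_0/π) × [bracket] = (306/π) × 0.623523 = 60.733 W/m².
— Configuration B (ϕ=+60.8°):
Solar declination: sin δ = sin ε · sin L_s = sin 20.50° × sin 149.7° = 0.17669, so δ = +10.177°.
cos h₀ = −tan(+60.8°) tan(+10.177°) = -0.3212, h₀ = 1.8978 rad.
Bracket: h₀ sin ϕ sin δ + cos ϕ cos δ sin h₀ = 1.8978×0.87292×0.17669 + 0.48786×0.98427×0.94701 = 0.292710 + 0.454741 = 0.747451.
Q̄ = (S_0/π) × [bracket] = (306/π) × 0.747451 = 72.804 W/m².
Ratio Q̄_A / Q̄_B = 60.733 / 72.804 = 0.8342.

Q̄_A / Q̄_B ≈ 0.834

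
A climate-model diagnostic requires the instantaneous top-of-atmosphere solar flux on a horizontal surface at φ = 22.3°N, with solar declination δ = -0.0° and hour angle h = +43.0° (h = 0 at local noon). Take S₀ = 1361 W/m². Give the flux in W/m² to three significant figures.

cos θ_z = sin φ sin δ + cos φ cos δ cos h = -0.000000 + 0.676656 = 0.676656.
Flux = S₀ · cos θ_z = 1361 × 0.676656 = 920.9 W/m².

921 W/m²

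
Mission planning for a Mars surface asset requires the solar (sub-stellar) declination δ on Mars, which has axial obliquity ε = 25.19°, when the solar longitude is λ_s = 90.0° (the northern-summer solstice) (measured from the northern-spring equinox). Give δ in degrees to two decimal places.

δ = +25.19°

sin δ = sin ε · sin λ_s = sin 25.19° × sin 90.0° = 0.425621.
δ = arcsin(0.425621) = +25.19°.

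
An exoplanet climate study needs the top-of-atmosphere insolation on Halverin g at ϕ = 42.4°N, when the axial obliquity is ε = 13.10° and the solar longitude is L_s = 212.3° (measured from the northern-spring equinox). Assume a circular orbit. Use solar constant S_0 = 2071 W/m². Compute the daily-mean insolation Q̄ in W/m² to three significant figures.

Solar declination: sin δ = sin ε · sin L_s = sin 13.10° × sin 212.3° = -0.12111, so δ = -6.956°.
cos h₀ = −tan(+42.4°) tan(-6.956°) = 0.1114, h₀ = 1.4592 rad.
Bracket: h₀ sin ϕ sin δ + cos ϕ cos δ sin h₀ = 1.4592×0.67430×-0.12111 + 0.73846×0.99264×0.99377 = -0.119165 + 0.728458 = 0.609293.
Q̄ = (S_0/π) × [bracket] = (2071/π) × 0.609293 = 401.7 W/m².

Q̄ ≈ 402 W/m²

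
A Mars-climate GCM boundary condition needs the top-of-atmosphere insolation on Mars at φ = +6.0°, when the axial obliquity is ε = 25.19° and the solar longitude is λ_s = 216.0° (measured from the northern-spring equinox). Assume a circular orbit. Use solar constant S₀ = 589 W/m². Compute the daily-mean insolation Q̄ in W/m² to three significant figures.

Q̄ ≈ 173 W/m²

Solar declination: sin δ = sin ε · sin λ_s = sin 25.19° × sin 216.0° = -0.25017, so δ = -14.488°.
cos H₀ = −tan(+6.0°) tan(-14.488°) = 0.0272, H₀ = 1.5436 rad.
Bracket: H₀ sin φ sin δ + cos φ cos δ sin H₀ = 1.5436×0.10453×-0.25017 + 0.99452×0.96820×0.99963 = -0.040366 + 0.962538 = 0.922172.
Q̄ = (S₀/π) × [bracket] = (589/π) × 0.922172 = 172.9 W/m².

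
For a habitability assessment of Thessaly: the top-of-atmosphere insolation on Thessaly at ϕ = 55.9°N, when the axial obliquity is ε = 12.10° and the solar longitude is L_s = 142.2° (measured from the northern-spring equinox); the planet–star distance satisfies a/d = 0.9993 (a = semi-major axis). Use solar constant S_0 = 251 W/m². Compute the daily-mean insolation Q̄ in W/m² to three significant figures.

Q̄ ≈ 58.5 W/m²

Solar declination: sin δ = sin ε · sin L_s = sin 12.10° × sin 142.2° = 0.12848, so δ = +7.382°.
cos h₀ = −tan(+55.9°) tan(+7.382°) = -0.1913, h₀ = 1.7633 rad.
Bracket: h₀ sin ϕ sin δ + cos ϕ cos δ sin h₀ = 1.7633×0.82806×0.12848 + 0.56064×0.99171×0.98152 = 0.187596 + 0.545718 = 0.733314.
Inverse-square distance factor (a/d)² = 0.9993² = 0.998600.
Q̄ = (S_0/π) × 0.998600 × [bracket] = (251/π) × 0.998600 × 0.733314 = 58.51 W/m².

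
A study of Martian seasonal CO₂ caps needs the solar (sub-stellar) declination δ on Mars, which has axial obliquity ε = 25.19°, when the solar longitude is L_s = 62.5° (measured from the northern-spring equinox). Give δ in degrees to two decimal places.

sin δ = sin ε · sin L_s = sin 25.19° × sin 62.5° = 0.377531.
δ = arcsin(0.377531) = +22.18°.

δ = +22.18°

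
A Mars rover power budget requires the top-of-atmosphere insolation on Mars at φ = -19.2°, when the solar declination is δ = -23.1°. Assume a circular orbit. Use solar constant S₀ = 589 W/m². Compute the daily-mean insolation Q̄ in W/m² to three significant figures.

cos H₀ = −tan(-19.2°) tan(-23.100°) = -0.1485, H₀ = 1.7199 rad.
Bracket: H₀ sin φ sin δ + cos φ cos δ sin H₀ = 1.7199×-0.32887×-0.39234 + 0.94438×0.91982×0.98891 = 0.221917 + 0.859026 = 1.080943.
Q̄ = (S₀/π) × [bracket] = (589/π) × 1.080943 = 202.7 W/m².

Q̄ ≈ 203 W/m²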